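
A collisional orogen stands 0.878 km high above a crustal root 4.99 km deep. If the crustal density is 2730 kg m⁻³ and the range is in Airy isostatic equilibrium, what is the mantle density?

Airy balance: ρ_c h = (ρ_m − ρ_c) r → ρ_m = ρ_c (1 + h/r).
ρ_m = 2730 × (1 + 0.878 km/4.99 km) = 3210 kg m⁻³.

3210 kg m⁻³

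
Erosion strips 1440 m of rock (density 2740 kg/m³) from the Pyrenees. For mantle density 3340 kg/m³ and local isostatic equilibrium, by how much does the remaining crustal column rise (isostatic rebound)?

1180 m

Unloading: uplift u = e ρ_c/ρ_m = 1440 m × 2740/3340 = 1180 m.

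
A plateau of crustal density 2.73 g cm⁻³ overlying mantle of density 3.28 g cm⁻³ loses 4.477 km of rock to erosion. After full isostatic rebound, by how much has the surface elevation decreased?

0.751 km

Rebound u = e ρ_c/ρ_m = 4.477 km × 2.73/3.28 = 3.726 km.
Net surface drop = e − u = 4.477 km − 3.726 km = e (ρ_m − ρ_c)/ρ_m = 0.751 km.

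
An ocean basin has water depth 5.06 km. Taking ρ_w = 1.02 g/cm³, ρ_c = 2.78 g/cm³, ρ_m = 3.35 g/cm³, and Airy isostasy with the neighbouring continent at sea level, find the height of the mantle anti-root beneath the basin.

Balancing pressure at the compensation depth: replacing crust with seawater at the top is compensated by replacing crust with mantle at the base: d (ρ_c − ρ_w) = a (ρ_m − ρ_c).
a = d (ρ_c − ρ_w)/(ρ_m − ρ_c) = 5.06 km × 1.76/0.57 = 15.6 km.

15.6 km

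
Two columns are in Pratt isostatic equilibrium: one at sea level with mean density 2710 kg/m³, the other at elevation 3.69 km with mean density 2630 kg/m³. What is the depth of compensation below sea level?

ρ_ref D = ρ (D + h) → D (ρ_ref − ρ) = ρ h.
D = ρ h/(ρ_ref − ρ) = 2630 × 3.69 km/(2710 − 2630) = 121 km.

121 km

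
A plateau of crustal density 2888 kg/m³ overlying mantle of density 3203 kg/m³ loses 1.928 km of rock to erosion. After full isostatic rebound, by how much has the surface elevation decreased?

Rebound u = e ρ_c/ρ_m = 1.928 km × 2888/3203 = 1.738 km.
Net surface drop = e − u = 1.928 km − 1.738 km = e (ρ_m − ρ_c)/ρ_m = 0.19 km.

0.19 km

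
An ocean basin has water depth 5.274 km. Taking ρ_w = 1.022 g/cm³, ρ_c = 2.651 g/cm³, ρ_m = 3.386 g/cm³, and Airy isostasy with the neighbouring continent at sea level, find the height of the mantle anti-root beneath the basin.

11.7 km

Isostatic balance requires: replacing crust with seawater at the top is compensated by replacing crust with mantle at the base: d (ρ_c − ρ_w) = a (ρ_m − ρ_c).
a = d (ρ_c − ρ_w)/(ρ_m − ρ_c) = 5.274 km × 1.629/0.735 = 11.7 km.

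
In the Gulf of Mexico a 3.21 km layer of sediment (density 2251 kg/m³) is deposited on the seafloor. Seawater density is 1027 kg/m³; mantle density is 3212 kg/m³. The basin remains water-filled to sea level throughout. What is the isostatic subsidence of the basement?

Submarine loading: the sediment displaces seawater, and the subsidence is in turn flooded, so s (ρ_m − ρ_w) = t (ρ_sed − ρ_w).
s = 3.21 km × (2251 − 1027) / (3212 − 1027) = 1.8 km.

1.8 km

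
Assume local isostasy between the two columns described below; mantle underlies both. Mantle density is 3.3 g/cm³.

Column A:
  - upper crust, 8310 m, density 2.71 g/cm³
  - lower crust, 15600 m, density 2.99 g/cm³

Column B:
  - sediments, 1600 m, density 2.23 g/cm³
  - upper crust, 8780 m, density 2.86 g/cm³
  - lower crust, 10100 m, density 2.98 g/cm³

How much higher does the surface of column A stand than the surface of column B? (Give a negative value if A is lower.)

282 m

For any compensation level in the mantle, the mantle terms cancel and isostasy reduces to e = (Σt_A − Σt_B) − (Σ(ρt)_A − Σ(ρt)_B) / ρ_m.
Σt_A = 23910 m; Σt_B = 20480 m; Σ(ρt)_A = 69164.1; Σ(ρt)_B = 58776.8 (in m·g/cm³).
e = (23910 − 20480) − (69164.1 − 58776.8) / 3.3 = 282 m.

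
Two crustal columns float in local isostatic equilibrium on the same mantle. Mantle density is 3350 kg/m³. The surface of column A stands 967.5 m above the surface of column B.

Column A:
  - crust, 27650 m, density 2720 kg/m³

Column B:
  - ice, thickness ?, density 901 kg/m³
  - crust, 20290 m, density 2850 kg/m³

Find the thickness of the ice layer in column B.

1650 m

Take the compensation level at the base of the deeper column (depth z_c below the surface of column A) and equate Σ ρ_i t_i down to z_c; mantle fills any gap and the z_c terms cancel.
Column A: 27650×2720 + (z_c − 27650)×3350
Column B: 967.5×0 + x×901 + 20290×2850 + (z_c − 967.5 − 20290 − x)×3350
The z_c×3350 term appears on both sides and cancels. Collect the known terms of each column as K = Σ(ρt)_known − 3350 × (depth of known layers): K_A = 75208000 − 3350×27650 = −17419500; K_B = 57826500 − 3350×(967.5 + 20290) = −13386125.
Balance: K_A = K_B − x×(3350 − 901), so x = (K_B − K_A)/(3350 − 901) = 4033380/2449 = 1650 m.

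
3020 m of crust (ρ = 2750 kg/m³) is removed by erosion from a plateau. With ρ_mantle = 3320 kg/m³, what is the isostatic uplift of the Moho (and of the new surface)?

2500 m

Unloading: uplift u = e ρ_c/ρ_m = 3020 m × 2750/3320 = 2500 m.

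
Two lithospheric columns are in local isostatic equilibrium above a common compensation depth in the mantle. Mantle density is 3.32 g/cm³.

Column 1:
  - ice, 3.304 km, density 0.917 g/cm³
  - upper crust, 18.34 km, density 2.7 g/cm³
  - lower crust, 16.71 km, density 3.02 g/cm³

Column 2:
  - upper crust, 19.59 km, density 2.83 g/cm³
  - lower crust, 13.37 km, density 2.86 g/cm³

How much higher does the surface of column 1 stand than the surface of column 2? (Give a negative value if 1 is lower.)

2.58 km

For any compensation level in the mantle, the mantle terms cancel and isostasy reduces to e = (Σt_1 − Σt_2) − (Σ(ρt)_1 − Σ(ρt)_2) / ρ_m.
Σt_1 = 38.354 km; Σt_2 = 32.96 km; Σ(ρt)_1 = 103.011968; Σ(ρt)_2 = 93.6779 (in km·g/cm³).
e = (38.354 − 32.96) − (103.011968 − 93.6779) / 3.32 = 2.58 km.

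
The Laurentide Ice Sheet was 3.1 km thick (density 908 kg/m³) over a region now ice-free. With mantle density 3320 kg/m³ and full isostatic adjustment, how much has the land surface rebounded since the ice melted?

0.848 km

Removing the load lets mantle flow back in; uplift u satisfies ρ_ice t = ρ_m u.
u = t ρ_ice/ρ_m = 3.1 km × 908/3320 = 0.848 km.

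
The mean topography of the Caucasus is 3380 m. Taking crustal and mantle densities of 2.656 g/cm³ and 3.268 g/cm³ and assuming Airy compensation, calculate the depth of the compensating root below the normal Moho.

14700 m

Equating mass per unit area of the two columns: the weight of the topography is balanced by the buoyancy of the root, ρ_c h = (ρ_m − ρ_c) r.
r = h · ρ_c / (ρ_m − ρ_c) = 3380 m × 2.656 / (3.268 − 2.656) = 14700 m.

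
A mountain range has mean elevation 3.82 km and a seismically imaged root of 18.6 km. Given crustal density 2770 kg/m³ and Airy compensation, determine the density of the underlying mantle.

3340 kg/m³

Airy balance: ρ_c h = (ρ_m − ρ_c) r → ρ_m = ρ_c (1 + h/r).
ρ_m = 2770 × (1 + 3.82 km/18.6 km) = 3340 kg/m³.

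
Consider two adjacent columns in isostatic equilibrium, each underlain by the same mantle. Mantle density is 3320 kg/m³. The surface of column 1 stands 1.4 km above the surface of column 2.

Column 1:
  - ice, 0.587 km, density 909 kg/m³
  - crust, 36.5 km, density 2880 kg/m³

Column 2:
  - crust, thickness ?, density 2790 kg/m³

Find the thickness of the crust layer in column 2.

Take the compensation level at the base of the deeper column (depth z_c below the surface of column 1) and equate Σ ρ_i t_i down to z_c; mantle fills any gap and the z_c terms cancel.
Column 1: 0.587×909 + 36.5×2880 + (z_c − 37.087)×3320
Column 2: 1.4×0 + x×2790 + (z_c − 1.4 − 0 − x)×3320
The z_c×3320 term appears on both sides and cancels. Collect the known terms of each column as K = Σ(ρt)_known − 3320 × (depth of known layers): K_1 = 105653.583 − 3320×37.087 = −17475.257; K_2 = 0 − 3320×(1.4 + 0) = −4648.
Balance: K_1 = K_2 − x×(3320 − 2790), so x = (K_2 − K_1)/(3320 − 2790) = 12827.3/530 = 24.2 km.

24.2 km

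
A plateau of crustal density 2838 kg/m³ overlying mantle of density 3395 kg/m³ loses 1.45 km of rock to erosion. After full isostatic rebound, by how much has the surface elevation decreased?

Rebound u = e ρ_c/ρ_m = 1.45 km × 2838/3395 = 1.212 km.
Net surface drop = e − u = 1.45 km − 1.212 km = e (ρ_m − ρ_c)/ρ_m = 0.238 km.

0.238 km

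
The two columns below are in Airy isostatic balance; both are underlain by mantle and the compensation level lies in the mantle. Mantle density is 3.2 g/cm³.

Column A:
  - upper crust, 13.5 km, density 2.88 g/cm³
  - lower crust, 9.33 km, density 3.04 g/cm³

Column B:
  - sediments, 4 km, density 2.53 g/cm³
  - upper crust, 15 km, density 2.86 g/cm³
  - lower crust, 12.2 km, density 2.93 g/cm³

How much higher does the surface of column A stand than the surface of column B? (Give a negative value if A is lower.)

−1.64 km

For any compensation level in the mantle, the mantle terms cancel and isostasy reduces to e = (Σt_A − Σt_B) − (Σ(ρt)_A − Σ(ρt)_B) / ρ_m.
Σt_A = 22.83 km; Σt_B = 31.2 km; Σ(ρt)_A = 67.2432; Σ(ρt)_B = 88.766 (in km·g/cm³).
e = (22.83 − 31.2) − (67.2432 − 88.766) / 3.2 = −1.64 km.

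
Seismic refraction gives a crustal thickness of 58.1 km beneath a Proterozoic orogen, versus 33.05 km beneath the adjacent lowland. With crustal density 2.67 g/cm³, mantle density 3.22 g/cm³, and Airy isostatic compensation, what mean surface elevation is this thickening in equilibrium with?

Excess crust Δ = 58.1 km − 33.05 km = 25.05 km, split between elevation h and root r with h + r = Δ.
Airy balance ρ_c h = (ρ_m − ρ_c) r gives r = h ρ_c/(ρ_m − ρ_c), so h (1 + ρ_c/(ρ_m − ρ_c)) = Δ, i.e. h = Δ (ρ_m − ρ_c)/ρ_m.
h = 25.05 km × 0.55/3.22 = 4.28 km.

4.28 km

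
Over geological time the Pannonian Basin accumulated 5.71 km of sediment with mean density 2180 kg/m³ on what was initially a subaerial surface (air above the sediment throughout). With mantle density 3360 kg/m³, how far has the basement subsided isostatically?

3.7 km

Subaerial load: s = t ρ_sed / ρ_m = 5.71 km × 2180/3360 = 3.7 km.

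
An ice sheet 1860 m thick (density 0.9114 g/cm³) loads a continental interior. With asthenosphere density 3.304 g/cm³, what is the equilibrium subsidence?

513 m

By Archimedes' principle applied to the lithosphere: the ice load ρ_ice t is balanced by mantle displaced below, ρ_m s.
s = t ρ_ice / ρ_m = 1860 m × 0.9114/3.304 = 513 m.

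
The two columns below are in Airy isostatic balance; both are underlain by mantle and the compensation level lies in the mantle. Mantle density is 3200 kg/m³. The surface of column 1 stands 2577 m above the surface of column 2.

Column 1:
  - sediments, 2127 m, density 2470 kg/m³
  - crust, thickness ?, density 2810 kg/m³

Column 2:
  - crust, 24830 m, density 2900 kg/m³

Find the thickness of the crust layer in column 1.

Take the compensation level at the base of the deeper column (depth z_c below the surface of column 1) and equate Σ ρ_i t_i down to z_c; mantle fills any gap and the z_c terms cancel.
Column 1: 2127×2470 + x×2810 + (z_c − 2127 − x)×3200
Column 2: 2577×0 + 24830×2900 + (z_c − 2577 − 24830)×3200
The z_c×3200 term appears on both sides and cancels. Collect the known terms of each column as K = Σ(ρt)_known − 3200 × (depth of known layers): K_1 = 5253690 − 3200×2127 = −1552710; K_2 = 72007000 − 3200×(2577 + 24830) = −15695400.
Balance: K_1 − x×(3200 − 2810) = K_2, so x = (K_1 − K_2)/(3200 − 2810) = 14142700/390 = 36300 m.

36300 m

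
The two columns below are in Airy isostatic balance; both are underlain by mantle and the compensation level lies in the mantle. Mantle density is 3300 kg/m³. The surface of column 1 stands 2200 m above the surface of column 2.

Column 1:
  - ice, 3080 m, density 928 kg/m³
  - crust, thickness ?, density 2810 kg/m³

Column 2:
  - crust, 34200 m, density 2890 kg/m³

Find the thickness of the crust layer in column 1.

28500 m

Take the compensation level at the base of the deeper column (depth z_c below the surface of column 1) and equate Σ ρ_i t_i down to z_c; mantle fills any gap and the z_c terms cancel.
Column 1: 3080×928 + x×2810 + (z_c − 3080 − x)×3300
Column 2: 2200×0 + 34200×2890 + (z_c − 2200 − 34200)×3300
The z_c×3300 term appears on both sides and cancels. Collect the known terms of each column as K = Σ(ρt)_known − 3300 × (depth of known layers): K_1 = 2858240 − 3300×3080 = −7305760; K_2 = 98838000 − 3300×(2200 + 34200) = −21282000.
Balance: K_1 − x×(3300 − 2810) = K_2, so x = (K_1 − K_2)/(3300 − 2810) = 13976200/490 = 28500 m.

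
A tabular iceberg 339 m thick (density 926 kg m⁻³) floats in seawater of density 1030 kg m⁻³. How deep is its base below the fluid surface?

305 m

Draft d = t ρ_obj/ρ_fluid = 339 m × 926/1030 = 305 m.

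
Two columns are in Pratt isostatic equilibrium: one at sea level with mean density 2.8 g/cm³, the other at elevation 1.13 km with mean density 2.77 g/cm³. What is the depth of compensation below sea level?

ρ_ref D = ρ (D + h) → D (ρ_ref − ρ) = ρ h.
D = ρ h/(ρ_ref − ρ) = 2.77 × 1.13 km/(2.8 − 2.77) = 104 km.

104 km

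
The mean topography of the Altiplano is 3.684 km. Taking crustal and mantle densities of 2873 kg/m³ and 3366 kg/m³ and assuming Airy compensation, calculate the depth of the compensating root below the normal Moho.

21.5 km

Balancing pressure at the compensation depth: the weight of the topography is balanced by the buoyancy of the root, ρ_c h = (ρ_m − ρ_c) r.
r = h · ρ_c / (ρ_m − ρ_c) = 3.684 km × 2873 / (3366 − 2873) = 21.5 km.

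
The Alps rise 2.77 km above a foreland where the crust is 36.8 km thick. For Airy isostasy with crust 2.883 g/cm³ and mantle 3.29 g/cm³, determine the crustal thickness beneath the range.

Root depth r = h ρ_c / (ρ_m − ρ_c) = 2.77 km × 2.883 / 0.407 = 19.62 km.
Total thickness = T + h + r = 36.8 km + 2.77 km + 19.62 km = 59.2 km.

59.2 km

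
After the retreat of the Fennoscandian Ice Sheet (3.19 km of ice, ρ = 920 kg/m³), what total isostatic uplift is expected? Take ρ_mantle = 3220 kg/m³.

Removing the load lets mantle flow back in; uplift u satisfies ρ_ice t = ρ_m u.
u = t ρ_ice/ρ_m = 3.19 km × 920/3220 = 0.911 km.

0.911 km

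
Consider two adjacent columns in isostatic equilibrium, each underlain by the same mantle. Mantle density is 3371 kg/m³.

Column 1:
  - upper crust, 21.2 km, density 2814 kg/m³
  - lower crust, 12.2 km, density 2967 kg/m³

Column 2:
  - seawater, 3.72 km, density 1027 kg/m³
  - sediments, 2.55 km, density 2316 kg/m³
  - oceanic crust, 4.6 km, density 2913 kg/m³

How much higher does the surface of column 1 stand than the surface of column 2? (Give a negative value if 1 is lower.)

For any compensation level in the mantle, the mantle terms cancel and isostasy reduces to e = (Σt_1 − Σt_2) − (Σ(ρt)_1 − Σ(ρt)_2) / ρ_m.
Σt_1 = 33.4 km; Σt_2 = 10.87 km; Σ(ρt)_1 = 95854.2; Σ(ρt)_2 = 23126.04 (in km·kg/m³).
e = (33.4 − 10.87) − (95854.2 − 23126.04) / 3371 = 0.955 km.

0.955 km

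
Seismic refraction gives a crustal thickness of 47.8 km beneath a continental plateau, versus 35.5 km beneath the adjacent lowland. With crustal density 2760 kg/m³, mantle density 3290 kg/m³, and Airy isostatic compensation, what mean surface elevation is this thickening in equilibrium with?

1.98 km

Excess crust Δ = 47.8 km − 35.5 km = 12.3 km, split between elevation h and root r with h + r = Δ.
Airy balance ρ_c h = (ρ_m − ρ_c) r gives r = h ρ_c/(ρ_m − ρ_c), so h (1 + ρ_c/(ρ_m − ρ_c)) = Δ, i.e. h = Δ (ρ_m − ρ_c)/ρ_m.
h = 12.3 km × 530/3290 = 1.98 km.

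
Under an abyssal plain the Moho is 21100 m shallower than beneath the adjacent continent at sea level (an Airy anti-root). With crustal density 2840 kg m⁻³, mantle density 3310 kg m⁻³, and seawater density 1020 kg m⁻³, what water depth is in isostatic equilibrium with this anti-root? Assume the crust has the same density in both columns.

Replacing a thickness d of crust by seawater at the top must be balanced by replacing crust with mantle at the base: d (ρ_c − ρ_w) = a (ρ_m − ρ_c).
d = a (ρ_m − ρ_c)/(ρ_c − ρ_w) = 21100 m × 470/1820 = 5450 m.

5450 m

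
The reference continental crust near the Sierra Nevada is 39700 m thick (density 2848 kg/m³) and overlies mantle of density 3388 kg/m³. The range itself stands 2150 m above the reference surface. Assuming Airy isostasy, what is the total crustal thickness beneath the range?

53200 m

Root depth r = h ρ_c / (ρ_m − ρ_c) = 2150 m × 2848 / 540 = 11340 m.
Total thickness = T + h + r = 39700 m + 2150 m + 11340 m = 53200 m.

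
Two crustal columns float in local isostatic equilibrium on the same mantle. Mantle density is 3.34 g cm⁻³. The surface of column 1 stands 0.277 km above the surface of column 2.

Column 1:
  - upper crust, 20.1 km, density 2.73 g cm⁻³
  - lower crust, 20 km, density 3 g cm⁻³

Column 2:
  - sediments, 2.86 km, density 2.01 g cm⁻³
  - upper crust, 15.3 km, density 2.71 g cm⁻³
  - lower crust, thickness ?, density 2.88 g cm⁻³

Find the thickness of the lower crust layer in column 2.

10.2 km

Take the compensation level at the base of the deeper column (depth z_c below the surface of column 1) and equate Σ ρ_i t_i down to z_c; mantle fills any gap and the z_c terms cancel.
Column 1: 20.1×2.73 + 20×3 + (z_c − 40.1)×3.34
Column 2: 0.277×0 + 2.86×2.01 + 15.3×2.71 + x×2.88 + (z_c − 0.277 − 18.16 − x)×3.34
The z_c×3.34 term appears on both sides and cancels. Collect the known terms of each column as K = Σ(ρt)_known − 3.34 × (depth of known layers): K_1 = 114.873 − 3.34×40.1 = −19.061; K_2 = 47.2116 − 3.34×(0.277 + 18.16) = −14.36798.
Balance: K_1 = K_2 − x×(3.34 − 2.88), so x = (K_2 − K_1)/(3.34 − 2.88) = 4.69302/0.46 = 10.2 km.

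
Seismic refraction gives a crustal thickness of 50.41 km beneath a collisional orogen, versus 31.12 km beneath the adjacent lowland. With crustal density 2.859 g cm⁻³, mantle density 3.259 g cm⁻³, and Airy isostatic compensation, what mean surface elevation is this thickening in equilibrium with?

2.37 km

Excess crust Δ = 50.41 km − 31.12 km = 19.29 km, split between elevation h and root r with h + r = Δ.
Airy balance ρ_c h = (ρ_m − ρ_c) r gives r = h ρ_c/(ρ_m − ρ_c), so h (1 + ρ_c/(ρ_m − ρ_c)) = Δ, i.e. h = Δ (ρ_m − ρ_c)/ρ_m.
h = 19.29 km × 0.4/3.259 = 2.37 km.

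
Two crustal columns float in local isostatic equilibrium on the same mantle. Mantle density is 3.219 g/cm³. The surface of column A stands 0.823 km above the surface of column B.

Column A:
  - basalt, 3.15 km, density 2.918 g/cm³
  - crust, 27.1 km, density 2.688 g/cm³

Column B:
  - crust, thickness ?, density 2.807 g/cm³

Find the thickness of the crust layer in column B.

30.8 km

Take the compensation level at the base of the deeper column (depth z_c below the surface of column A) and equate Σ ρ_i t_i down to z_c; mantle fills any gap and the z_c terms cancel.
Column A: 3.15×2.918 + 27.1×2.688 + (z_c − 30.25)×3.219
Column B: 0.823×0 + x×2.807 + (z_c − 0.823 − 0 − x)×3.219
The z_c×3.219 term appears on both sides and cancels. Collect the known terms of each column as K = Σ(ρt)_known − 3.219 × (depth of known layers): K_A = 82.0365 − 3.219×30.25 = −15.33825; K_B = 0 − 3.219×(0.823 + 0) = −2.649237.
Balance: K_A = K_B − x×(3.219 − 2.807), so x = (K_B − K_A)/(3.219 − 2.807) = 12.689/0.412 = 30.8 km.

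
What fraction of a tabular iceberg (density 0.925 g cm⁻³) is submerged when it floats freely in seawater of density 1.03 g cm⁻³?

0.898

Submerged fraction = ρ_obj/ρ_fluid = 0.925/1.03 = 0.898.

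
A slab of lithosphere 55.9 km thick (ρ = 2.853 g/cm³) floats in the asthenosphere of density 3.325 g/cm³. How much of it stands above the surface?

7.94 km

Floating equilibrium: submerged depth d = t ρ_obj/ρ_fluid = 55.9 km × 2.853/3.325 = 47.96 km.
Freeboard = t − d = 55.9 km − 47.96 km = 7.94 km.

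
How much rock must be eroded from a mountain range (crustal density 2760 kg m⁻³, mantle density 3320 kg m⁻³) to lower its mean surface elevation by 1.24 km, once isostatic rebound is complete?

7.35 km

Net drop Δ = e − u = e − e ρ_c/ρ_m = e (ρ_m − ρ_c)/ρ_m.
e = Δ ρ_m/(ρ_m − ρ_c) = 1.24 km × 3320/560 = 7.35 km.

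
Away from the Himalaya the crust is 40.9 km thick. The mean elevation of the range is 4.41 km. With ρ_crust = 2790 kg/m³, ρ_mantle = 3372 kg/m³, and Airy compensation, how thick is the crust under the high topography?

Root depth r = h ρ_c / (ρ_m − ρ_c) = 4.41 km × 2790 / 582 = 21.14 km.
Total thickness = T + h + r = 40.9 km + 4.41 km + 21.14 km = 66.5 km.

66.5 km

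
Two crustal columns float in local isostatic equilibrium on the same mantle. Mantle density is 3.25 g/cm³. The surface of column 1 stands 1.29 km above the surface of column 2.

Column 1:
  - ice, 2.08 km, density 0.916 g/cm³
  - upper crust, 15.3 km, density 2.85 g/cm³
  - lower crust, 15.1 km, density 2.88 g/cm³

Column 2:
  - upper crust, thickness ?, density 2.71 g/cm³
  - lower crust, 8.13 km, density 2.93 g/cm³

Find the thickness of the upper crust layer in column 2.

Take the compensation level at the base of the deeper column (depth z_c below the surface of column 1) and equate Σ ρ_i t_i down to z_c; mantle fills any gap and the z_c terms cancel.
Column 1: 2.08×0.916 + 15.3×2.85 + 15.1×2.88 + (z_c − 32.48)×3.25
Column 2: 1.29×0 + x×2.71 + 8.13×2.93 + (z_c − 1.29 − 8.13 − x)×3.25
The z_c×3.25 term appears on both sides and cancels. Collect the known terms of each column as K = Σ(ρt)_known − 3.25 × (depth of known layers): K_1 = 88.99828 − 3.25×32.48 = −16.56172; K_2 = 23.8209 − 3.25×(1.29 + 8.13) = −6.7941.
Balance: K_1 = K_2 − x×(3.25 − 2.71), so x = (K_2 − K_1)/(3.25 − 2.71) = 9.76762/0.54 = 18.1 km.

18.1 km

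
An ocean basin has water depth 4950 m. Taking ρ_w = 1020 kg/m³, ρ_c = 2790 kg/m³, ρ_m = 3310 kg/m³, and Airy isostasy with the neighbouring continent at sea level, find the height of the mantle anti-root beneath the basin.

16800 m

By Archimedes' principle applied to the lithosphere: replacing crust with seawater at the top is compensated by replacing crust with mantle at the base: d (ρ_c − ρ_w) = a (ρ_m − ρ_c).
a = d (ρ_c − ρ_w)/(ρ_m − ρ_c) = 4950 m × 1770/520 = 16800 m.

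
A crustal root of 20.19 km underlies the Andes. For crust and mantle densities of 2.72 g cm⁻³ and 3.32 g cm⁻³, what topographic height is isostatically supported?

In Airy isostatic equilibrium: ρ_c h = (ρ_m − ρ_c) r.
h = r (ρ_m − ρ_c) / ρ_c = 20.19 km × (3.32 − 2.72) / 2.72 = 4.45 km.

4.45 km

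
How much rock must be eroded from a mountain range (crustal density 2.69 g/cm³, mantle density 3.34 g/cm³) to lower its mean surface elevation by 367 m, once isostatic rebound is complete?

Net drop Δ = e − u = e − e ρ_c/ρ_m = e (ρ_m − ρ_c)/ρ_m.
e = Δ ρ_m/(ρ_m − ρ_c) = 367 m × 3.34/0.65 = 1890 m.

1890 m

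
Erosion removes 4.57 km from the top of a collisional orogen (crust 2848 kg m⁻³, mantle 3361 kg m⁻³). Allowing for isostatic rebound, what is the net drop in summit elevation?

Rebound u = e ρ_c/ρ_m = 4.57 km × 2848/3361 = 3.872 km.
Net surface drop = e − u = 4.57 km − 3.872 km = e (ρ_m − ρ_c)/ρ_m = 0.698 km.

0.698 km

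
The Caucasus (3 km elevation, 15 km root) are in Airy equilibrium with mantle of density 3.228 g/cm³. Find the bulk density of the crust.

ρ_c h = (ρ_m − ρ_c) r → ρ_c (h + r) = ρ_m r → ρ_c = ρ_m r / (h + r).
ρ_c = 3.228 × 15 km / (3 km + 15 km) = 2.69 g/cm³.

2.69 g/cm³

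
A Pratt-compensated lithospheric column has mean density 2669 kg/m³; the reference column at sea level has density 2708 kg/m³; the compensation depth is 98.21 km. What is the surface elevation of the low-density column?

1.44 km

ρ_ref D = ρ (D + h) → h = D (ρ_ref − ρ)/ρ.
h = 98.21 km × (2708 − 2669)/2669 = 1.44 km.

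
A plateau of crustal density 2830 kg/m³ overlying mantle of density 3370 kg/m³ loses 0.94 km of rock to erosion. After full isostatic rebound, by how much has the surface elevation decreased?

Rebound u = e ρ_c/ρ_m = 0.94 km × 2830/3370 = 0.7894 km.
Net surface drop = e − u = 0.94 km − 0.7894 km = e (ρ_m − ρ_c)/ρ_m = 0.151 km.

0.151 km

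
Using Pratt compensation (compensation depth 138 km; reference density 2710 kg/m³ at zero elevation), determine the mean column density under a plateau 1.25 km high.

Pratt balance: ρ_ref D = ρ (D + h).
ρ = ρ_ref D/(D + h) = 2710 × 138 km/(138 km + 1.25 km) = 2690 kg/m³.

2690 kg/m³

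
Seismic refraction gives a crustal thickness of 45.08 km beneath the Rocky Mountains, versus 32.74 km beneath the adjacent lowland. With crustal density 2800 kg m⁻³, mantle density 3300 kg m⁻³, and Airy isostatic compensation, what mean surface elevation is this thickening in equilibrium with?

Excess crust Δ = 45.08 km − 32.74 km = 12.34 km, split between elevation h and root r with h + r = Δ.
Airy balance ρ_c h = (ρ_m − ρ_c) r gives r = h ρ_c/(ρ_m − ρ_c), so h (1 + ρ_c/(ρ_m − ρ_c)) = Δ, i.e. h = Δ (ρ_m − ρ_c)/ρ_m.
h = 12.34 km × 500/3300 = 1.87 km.

1.87 km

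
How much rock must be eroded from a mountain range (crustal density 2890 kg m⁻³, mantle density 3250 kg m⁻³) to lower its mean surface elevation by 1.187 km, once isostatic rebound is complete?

10.7 km

Net drop Δ = e − u = e − e ρ_c/ρ_m = e (ρ_m − ρ_c)/ρ_m.
e = Δ ρ_m/(ρ_m − ρ_c) = 1.187 km × 3250/360 = 10.7 km.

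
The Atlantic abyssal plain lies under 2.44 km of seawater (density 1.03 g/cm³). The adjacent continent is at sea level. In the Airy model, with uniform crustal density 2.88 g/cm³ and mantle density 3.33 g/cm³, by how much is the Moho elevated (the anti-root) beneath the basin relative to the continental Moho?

10 km

In Airy isostatic equilibrium: replacing crust with seawater at the top is compensated by replacing crust with mantle at the base: d (ρ_c − ρ_w) = a (ρ_m − ρ_c).
a = d (ρ_c − ρ_w)/(ρ_m − ρ_c) = 2.44 km × 1.85/0.45 = 10 km.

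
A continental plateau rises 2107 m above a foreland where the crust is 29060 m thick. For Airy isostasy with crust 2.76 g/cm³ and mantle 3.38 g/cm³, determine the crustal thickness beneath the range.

40500 m

Root depth r = h ρ_c / (ρ_m − ρ_c) = 2107 m × 2.76 / 0.62 = 9380 m.
Total thickness = T + h + r = 29060 m + 2107 m + 9380 m = 40500 m.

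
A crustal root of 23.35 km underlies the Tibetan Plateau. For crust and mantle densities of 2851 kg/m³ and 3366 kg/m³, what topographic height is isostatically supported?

4.22 km

Equating mass per unit area of the two columns: ρ_c h = (ρ_m − ρ_c) r.
h = r (ρ_m − ρ_c) / ρ_c = 23.35 km × (3366 − 2851) / 2851 = 4.22 km.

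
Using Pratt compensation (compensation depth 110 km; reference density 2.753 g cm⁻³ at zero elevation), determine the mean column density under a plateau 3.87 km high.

2.66 g cm⁻³

Pratt balance: ρ_ref D = ρ (D + h).
ρ = ρ_ref D/(D + h) = 2.753 × 110 km/(110 km + 3.87 km) = 2.66 g cm⁻³.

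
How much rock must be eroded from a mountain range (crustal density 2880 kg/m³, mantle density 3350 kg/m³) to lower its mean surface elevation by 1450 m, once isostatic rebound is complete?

Net drop Δ = e − u = e − e ρ_c/ρ_m = e (ρ_m − ρ_c)/ρ_m.
e = Δ ρ_m/(ρ_m − ρ_c) = 1450 m × 3350/470 = 10300 m.

10300 m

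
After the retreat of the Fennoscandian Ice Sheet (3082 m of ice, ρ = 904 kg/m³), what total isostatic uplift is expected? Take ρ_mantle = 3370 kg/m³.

Removing the load lets mantle flow back in; uplift u satisfies ρ_ice t = ρ_m u.
u = t ρ_ice/ρ_m = 3082 m × 904/3370 = 827 m.

827 m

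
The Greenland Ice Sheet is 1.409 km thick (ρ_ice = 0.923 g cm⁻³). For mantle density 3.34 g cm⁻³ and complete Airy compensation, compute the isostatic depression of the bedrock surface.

Isostatic balance requires: the ice load ρ_ice t is balanced by mantle displaced below, ρ_m s.
s = t ρ_ice / ρ_m = 1.409 km × 0.923/3.34 = 0.389 km.

0.389 km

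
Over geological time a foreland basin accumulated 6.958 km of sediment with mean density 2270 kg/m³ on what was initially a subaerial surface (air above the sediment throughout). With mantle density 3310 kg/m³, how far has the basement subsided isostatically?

Subaerial load: s = t ρ_sed / ρ_m = 6.958 km × 2270/3310 = 4.77 km.

4.77 km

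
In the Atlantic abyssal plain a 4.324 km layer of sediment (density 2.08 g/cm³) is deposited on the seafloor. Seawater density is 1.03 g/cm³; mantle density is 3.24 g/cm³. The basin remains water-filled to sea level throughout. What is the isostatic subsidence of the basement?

2.05 km

Submarine loading: the sediment displaces seawater, and the subsidence is in turn flooded, so s (ρ_m − ρ_w) = t (ρ_sed − ρ_w).
s = 4.324 km × (2.08 − 1.03) / (3.24 − 1.03) = 2.05 km.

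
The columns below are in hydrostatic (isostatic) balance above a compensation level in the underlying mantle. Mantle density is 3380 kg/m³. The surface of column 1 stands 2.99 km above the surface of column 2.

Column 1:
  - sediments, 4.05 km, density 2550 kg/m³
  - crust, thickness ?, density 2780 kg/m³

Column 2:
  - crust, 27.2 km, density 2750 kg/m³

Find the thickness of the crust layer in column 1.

39.8 km

Take the compensation level at the base of the deeper column (depth z_c below the surface of column 1) and equate Σ ρ_i t_i down to z_c; mantle fills any gap and the z_c terms cancel.
Column 1: 4.05×2550 + x×2780 + (z_c − 4.05 − x)×3380
Column 2: 2.99×0 + 27.2×2750 + (z_c − 2.99 − 27.2)×3380
The z_c×3380 term appears on both sides and cancels. Collect the known terms of each column as K = Σ(ρt)_known − 3380 × (depth of known layers): K_1 = 10327.5 − 3380×4.05 = −3361.5; K_2 = 74800 − 3380×(2.99 + 27.2) = −27242.2.
Balance: K_1 − x×(3380 − 2780) = K_2, so x = (K_1 − K_2)/(3380 − 2780) = 23880.7/600 = 39.8 km.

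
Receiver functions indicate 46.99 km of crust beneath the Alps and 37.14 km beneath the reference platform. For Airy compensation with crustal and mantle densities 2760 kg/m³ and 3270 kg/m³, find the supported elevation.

Excess crust Δ = 46.99 km − 37.14 km = 9.85 km, split between elevation h and root r with h + r = Δ.
Airy balance ρ_c h = (ρ_m − ρ_c) r gives r = h ρ_c/(ρ_m − ρ_c), so h (1 + ρ_c/(ρ_m − ρ_c)) = Δ, i.e. h = Δ (ρ_m − ρ_c)/ρ_m.
h = 9.85 km × 510/3270 = 1.54 km.

1.54 km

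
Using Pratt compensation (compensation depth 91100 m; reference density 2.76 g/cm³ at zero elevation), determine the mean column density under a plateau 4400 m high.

2.63 g/cm³

Pratt balance: ρ_ref D = ρ (D + h).
ρ = ρ_ref D/(D + h) = 2.76 × 91100 m/(91100 m + 4400 m) = 2.63 g/cm³.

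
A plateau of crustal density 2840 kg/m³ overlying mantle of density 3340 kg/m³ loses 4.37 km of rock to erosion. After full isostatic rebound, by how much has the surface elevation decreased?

0.654 km

Rebound u = e ρ_c/ρ_m = 4.37 km × 2840/3340 = 3.716 km.
Net surface drop = e − u = 4.37 km − 3.716 km = e (ρ_m − ρ_c)/ρ_m = 0.654 km.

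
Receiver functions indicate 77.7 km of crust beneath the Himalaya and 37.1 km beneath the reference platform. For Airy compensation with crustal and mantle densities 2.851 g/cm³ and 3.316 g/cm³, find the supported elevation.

5.69 km

Excess crust Δ = 77.7 km − 37.1 km = 40.6 km, split between elevation h and root r with h + r = Δ.
Airy balance ρ_c h = (ρ_m − ρ_c) r gives r = h ρ_c/(ρ_m − ρ_c), so h (1 + ρ_c/(ρ_m − ρ_c)) = Δ, i.e. h = Δ (ρ_m − ρ_c)/ρ_m.
h = 40.6 km × 0.465/3.316 = 5.69 km.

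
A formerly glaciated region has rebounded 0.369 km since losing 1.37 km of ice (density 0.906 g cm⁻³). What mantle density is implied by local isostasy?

3.36 g cm⁻³

ρ_m = ρ_ice t / u = 0.906 × 1.37 km/0.369 km = 3.36 g cm⁻³.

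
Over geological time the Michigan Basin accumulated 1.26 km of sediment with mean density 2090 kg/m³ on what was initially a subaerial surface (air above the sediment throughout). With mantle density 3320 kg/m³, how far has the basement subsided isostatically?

0.793 km

Subaerial load: s = t ρ_sed / ρ_m = 1.26 km × 2090/3320 = 0.793 km.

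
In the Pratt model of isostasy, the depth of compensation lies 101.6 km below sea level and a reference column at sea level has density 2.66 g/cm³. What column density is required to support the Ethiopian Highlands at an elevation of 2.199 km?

2.6 g/cm³

Pratt balance: ρ_ref D = ρ (D + h).
ρ = ρ_ref D/(D + h) = 2.66 × 101.6 km/(101.6 km + 2.199 km) = 2.6 g/cm³.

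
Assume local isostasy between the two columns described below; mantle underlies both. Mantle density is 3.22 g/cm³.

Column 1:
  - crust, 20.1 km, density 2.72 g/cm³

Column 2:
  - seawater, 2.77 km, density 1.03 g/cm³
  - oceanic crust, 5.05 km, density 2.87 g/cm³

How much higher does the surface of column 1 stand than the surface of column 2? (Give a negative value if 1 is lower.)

For any compensation level in the mantle, the mantle terms cancel and isostasy reduces to e = (Σt_1 − Σt_2) − (Σ(ρt)_1 − Σ(ρt)_2) / ρ_m.
Σt_1 = 20.1 km; Σt_2 = 7.82 km; Σ(ρt)_1 = 54.672; Σ(ρt)_2 = 17.3466 (in km·g/cm³).
e = (20.1 − 7.82) − (54.672 − 17.3466) / 3.22 = 0.688 km.

0.688 km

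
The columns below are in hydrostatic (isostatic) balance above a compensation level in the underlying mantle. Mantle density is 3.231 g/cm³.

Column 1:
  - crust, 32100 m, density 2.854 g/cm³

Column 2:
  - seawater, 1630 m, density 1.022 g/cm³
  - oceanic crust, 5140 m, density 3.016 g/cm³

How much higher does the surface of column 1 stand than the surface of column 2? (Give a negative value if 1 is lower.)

2290 m

For any compensation level in the mantle, the mantle terms cancel and isostasy reduces to e = (Σt_1 − Σt_2) − (Σ(ρt)_1 − Σ(ρt)_2) / ρ_m.
Σt_1 = 32100 m; Σt_2 = 6770 m; Σ(ρt)_1 = 91613.4; Σ(ρt)_2 = 17168.1 (in m·g/cm³).
e = (32100 − 6770) − (91613.4 − 17168.1) / 3.231 = 2290 m.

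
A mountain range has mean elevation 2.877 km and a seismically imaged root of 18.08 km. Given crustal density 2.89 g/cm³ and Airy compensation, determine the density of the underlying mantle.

Airy balance: ρ_c h = (ρ_m − ρ_c) r → ρ_m = ρ_c (1 + h/r).
ρ_m = 2.89 × (1 + 2.877 km/18.08 km) = 3.35 g/cm³.

3.35 g/cm³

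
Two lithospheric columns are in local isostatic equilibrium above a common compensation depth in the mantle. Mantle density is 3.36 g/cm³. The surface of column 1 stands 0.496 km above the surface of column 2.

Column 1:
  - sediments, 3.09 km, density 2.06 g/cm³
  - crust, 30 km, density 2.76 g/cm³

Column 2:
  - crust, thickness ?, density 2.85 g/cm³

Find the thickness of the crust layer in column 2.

Take the compensation level at the base of the deeper column (depth z_c below the surface of column 1) and equate Σ ρ_i t_i down to z_c; mantle fills any gap and the z_c terms cancel.
Column 1: 3.09×2.06 + 30×2.76 + (z_c − 33.09)×3.36
Column 2: 0.496×0 + x×2.85 + (z_c − 0.496 − 0 − x)×3.36
The z_c×3.36 term appears on both sides and cancels. Collect the known terms of each column as K = Σ(ρt)_known − 3.36 × (depth of known layers): K_1 = 89.1654 − 3.36×33.09 = −22.017; K_2 = 0 − 3.36×(0.496 + 0) = −1.66656.
Balance: K_1 = K_2 − x×(3.36 − 2.85), so x = (K_2 − K_1)/(3.36 − 2.85) = 20.3504/0.51 = 39.9 km.

39.9 km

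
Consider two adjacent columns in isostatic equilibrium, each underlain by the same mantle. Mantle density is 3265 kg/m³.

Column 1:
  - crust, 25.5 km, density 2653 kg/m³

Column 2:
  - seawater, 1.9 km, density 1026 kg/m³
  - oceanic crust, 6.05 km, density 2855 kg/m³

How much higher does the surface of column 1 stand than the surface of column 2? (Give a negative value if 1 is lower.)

For any compensation level in the mantle, the mantle terms cancel and isostasy reduces to e = (Σt_1 − Σt_2) − (Σ(ρt)_1 − Σ(ρt)_2) / ρ_m.
Σt_1 = 25.5 km; Σt_2 = 7.95 km; Σ(ρt)_1 = 67651.5; Σ(ρt)_2 = 19222.15 (in km·kg/m³).
e = (25.5 − 7.95) − (67651.5 − 19222.15) / 3265 = 2.72 km.

2.72 km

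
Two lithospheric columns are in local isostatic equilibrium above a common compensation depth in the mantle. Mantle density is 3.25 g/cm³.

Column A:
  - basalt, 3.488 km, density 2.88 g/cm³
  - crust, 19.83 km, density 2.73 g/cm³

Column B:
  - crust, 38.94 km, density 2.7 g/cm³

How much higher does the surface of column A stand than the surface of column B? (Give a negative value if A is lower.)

For any compensation level in the mantle, the mantle terms cancel and isostasy reduces to e = (Σt_A − Σt_B) − (Σ(ρt)_A − Σ(ρt)_B) / ρ_m.
Σt_A = 23.318 km; Σt_B = 38.94 km; Σ(ρt)_A = 64.18134; Σ(ρt)_B = 105.138 (in km·g/cm³).
e = (23.318 − 38.94) − (64.18134 − 105.138) / 3.25 = −3.02 km.

−3.02 km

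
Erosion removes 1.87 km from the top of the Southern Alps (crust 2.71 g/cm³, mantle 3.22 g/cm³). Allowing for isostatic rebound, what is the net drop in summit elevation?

0.296 km

Rebound u = e ρ_c/ρ_m = 1.87 km × 2.71/3.22 = 1.574 km.
Net surface drop = e − u = 1.87 km − 1.574 km = e (ρ_m − ρ_c)/ρ_m = 0.296 km.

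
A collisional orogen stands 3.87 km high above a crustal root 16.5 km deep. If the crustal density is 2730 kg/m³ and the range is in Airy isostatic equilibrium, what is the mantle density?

3370 kg/m³

Airy balance: ρ_c h = (ρ_m − ρ_c) r → ρ_m = ρ_c (1 + h/r).
ρ_m = 2730 × (1 + 3.87 km/16.5 km) = 3370 kg/m³.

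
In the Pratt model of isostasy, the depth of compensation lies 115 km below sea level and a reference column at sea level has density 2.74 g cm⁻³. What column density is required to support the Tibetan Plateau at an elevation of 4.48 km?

Pratt balance: ρ_ref D = ρ (D + h).
ρ = ρ_ref D/(D + h) = 2.74 × 115 km/(115 km + 4.48 km) = 2.64 g cm⁻³.

2.64 g cm⁻³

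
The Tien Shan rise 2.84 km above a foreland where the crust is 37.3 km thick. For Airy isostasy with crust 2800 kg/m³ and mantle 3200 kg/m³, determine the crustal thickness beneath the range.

Root depth r = h ρ_c / (ρ_m − ρ_c) = 2.84 km × 2800 / 400 = 19.88 km.
Total thickness = T + h + r = 37.3 km + 2.84 km + 19.88 km = 60 km.

60 km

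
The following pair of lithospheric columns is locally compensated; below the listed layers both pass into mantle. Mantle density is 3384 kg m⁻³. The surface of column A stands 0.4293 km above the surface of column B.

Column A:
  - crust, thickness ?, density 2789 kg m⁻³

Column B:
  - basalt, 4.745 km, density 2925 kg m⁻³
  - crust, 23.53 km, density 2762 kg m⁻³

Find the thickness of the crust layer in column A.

30.7 km

Take the compensation level at the base of the deeper column (depth z_c below the surface of column A) and equate Σ ρ_i t_i down to z_c; mantle fills any gap and the z_c terms cancel.
Column A: x×2789 + (z_c − 0 − x)×3384
Column B: 0.4293×0 + 4.745×2925 + 23.53×2762 + (z_c − 0.4293 − 28.275)×3384
The z_c×3384 term appears on both sides and cancels. Collect the known terms of each column as K = Σ(ρt)_known − 3384 × (depth of known layers): K_A = 0 − 3384×0 = 0; K_B = 78868.985 − 3384×(0.4293 + 28.275) = −18266.3662.
Balance: K_A − x×(3384 − 2789) = K_B, so x = (K_A − K_B)/(3384 − 2789) = 18266.4/595 = 30.7 km.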